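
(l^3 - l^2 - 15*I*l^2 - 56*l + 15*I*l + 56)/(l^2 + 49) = (l^2 - l*(1 + 8*I) + 8*I)/(l + 7*I)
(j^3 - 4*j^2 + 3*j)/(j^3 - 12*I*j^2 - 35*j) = (-j^2 + 4*j - 3)/(-j^2 + 12*I*j + 35)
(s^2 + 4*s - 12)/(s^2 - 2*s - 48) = (s - 2)/(s - 8)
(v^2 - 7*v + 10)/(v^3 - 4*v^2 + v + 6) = (v - 5)/(v^2 - 2*v - 3)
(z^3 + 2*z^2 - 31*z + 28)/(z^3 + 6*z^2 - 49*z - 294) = (z^2 - 5*z + 4)/(z^2 - z - 42)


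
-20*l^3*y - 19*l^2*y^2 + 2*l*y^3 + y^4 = y*(-4*l + y)*(l + y)*(5*l + y)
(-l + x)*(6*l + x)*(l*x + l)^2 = -6*l^4*x^2 - 12*l^4*x - 6*l^4 + 5*l^3*x^3 + 10*l^3*x^2 + 5*l^3*x + l^2*x^4 + 2*l^2*x^3 + l^2*x^2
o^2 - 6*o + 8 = (o - 4)*(o - 2)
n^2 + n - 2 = (n - 1)*(n + 2)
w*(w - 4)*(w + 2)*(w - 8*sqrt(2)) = w^4 - 8*sqrt(2)*w^3 - 2*w^3 - 8*w^2 + 16*sqrt(2)*w^2 + 64*sqrt(2)*w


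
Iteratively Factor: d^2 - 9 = (d + 3)*(d - 3)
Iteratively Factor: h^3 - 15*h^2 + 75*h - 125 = (h - 5)*(h^2 - 10*h + 25) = (h - 5)^2*(h - 5)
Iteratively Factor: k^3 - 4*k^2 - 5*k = (k)*(k^2 - 4*k - 5) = k*(k + 1)*(k - 5)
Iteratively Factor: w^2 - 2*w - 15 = (w + 3)*(w - 5)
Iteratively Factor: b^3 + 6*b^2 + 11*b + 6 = (b + 3)*(b^2 + 3*b + 2) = (b + 1)*(b + 3)*(b + 2)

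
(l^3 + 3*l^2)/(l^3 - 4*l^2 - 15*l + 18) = l^2/(l^2 - 7*l + 6)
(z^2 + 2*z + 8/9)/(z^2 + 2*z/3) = (z + 4/3)/z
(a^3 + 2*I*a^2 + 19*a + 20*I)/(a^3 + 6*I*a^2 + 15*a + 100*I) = (a + I)/(a + 5*I)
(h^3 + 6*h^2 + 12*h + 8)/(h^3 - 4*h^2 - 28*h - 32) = (h + 2)/(h - 8)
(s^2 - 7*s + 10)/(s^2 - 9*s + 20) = (s - 2)/(s - 4)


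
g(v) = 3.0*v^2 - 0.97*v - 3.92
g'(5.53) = 32.21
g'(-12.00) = -72.97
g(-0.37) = -3.15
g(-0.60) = -2.26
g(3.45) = 28.44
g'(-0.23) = -2.35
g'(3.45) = 19.73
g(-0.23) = -3.54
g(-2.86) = 23.39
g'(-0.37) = -3.19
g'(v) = 6.0*v - 0.97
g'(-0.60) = -4.57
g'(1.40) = 7.43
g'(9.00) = 53.03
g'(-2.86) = -18.13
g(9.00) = 230.35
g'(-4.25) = -26.47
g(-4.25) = 54.39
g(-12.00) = 439.72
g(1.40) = 0.60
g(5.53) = 82.46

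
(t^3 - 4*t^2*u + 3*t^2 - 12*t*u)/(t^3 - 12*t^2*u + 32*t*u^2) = (t + 3)/(t - 8*u)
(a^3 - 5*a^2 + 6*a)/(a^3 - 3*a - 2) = a*(a - 3)/(a^2 + 2*a + 1)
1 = 1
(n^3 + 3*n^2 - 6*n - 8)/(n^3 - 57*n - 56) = (n^2 + 2*n - 8)/(n^2 - n - 56)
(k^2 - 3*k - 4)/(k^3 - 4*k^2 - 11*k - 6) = (k - 4)/(k^2 - 5*k - 6)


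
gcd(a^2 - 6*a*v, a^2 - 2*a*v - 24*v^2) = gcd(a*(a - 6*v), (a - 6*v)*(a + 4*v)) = -a + 6*v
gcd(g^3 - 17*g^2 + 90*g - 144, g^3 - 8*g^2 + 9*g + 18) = g^2 - 9*g + 18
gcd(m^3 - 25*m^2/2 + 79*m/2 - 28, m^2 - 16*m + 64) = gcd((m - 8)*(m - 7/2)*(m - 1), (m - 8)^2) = m - 8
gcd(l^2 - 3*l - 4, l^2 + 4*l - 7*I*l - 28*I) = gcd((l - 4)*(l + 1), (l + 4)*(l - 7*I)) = 1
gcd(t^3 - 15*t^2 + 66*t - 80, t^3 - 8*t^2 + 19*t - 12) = 1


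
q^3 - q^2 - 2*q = q*(q - 2)*(q + 1)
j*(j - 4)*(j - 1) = j^3 - 5*j^2 + 4*j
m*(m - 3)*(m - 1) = m^3 - 4*m^2 + 3*m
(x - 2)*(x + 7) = x^2 + 5*x - 14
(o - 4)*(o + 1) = o^2 - 3*o - 4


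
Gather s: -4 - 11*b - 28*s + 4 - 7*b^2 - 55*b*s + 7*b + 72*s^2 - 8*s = -7*b^2 - 4*b + 72*s^2 + s*(-55*b - 36)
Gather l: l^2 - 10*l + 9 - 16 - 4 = l^2 - 10*l - 11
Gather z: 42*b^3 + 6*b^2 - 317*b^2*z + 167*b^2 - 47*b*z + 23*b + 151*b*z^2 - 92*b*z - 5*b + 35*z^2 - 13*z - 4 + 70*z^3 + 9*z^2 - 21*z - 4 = 42*b^3 + 173*b^2 + 18*b + 70*z^3 + z^2*(151*b + 44) + z*(-317*b^2 - 139*b - 34) - 8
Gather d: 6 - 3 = 3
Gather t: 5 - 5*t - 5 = -5*t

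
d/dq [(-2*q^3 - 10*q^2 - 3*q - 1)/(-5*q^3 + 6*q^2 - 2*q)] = (-62*q^4 - 22*q^3 + 23*q^2 + 12*q - 2)/(q^2*(25*q^4 - 60*q^3 + 56*q^2 - 24*q + 4))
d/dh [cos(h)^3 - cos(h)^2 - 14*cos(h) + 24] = (-3*cos(h)^2 + 2*cos(h) + 14)*sin(h)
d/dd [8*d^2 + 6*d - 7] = 16*d + 6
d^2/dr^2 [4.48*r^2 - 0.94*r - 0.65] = 8.96000000000000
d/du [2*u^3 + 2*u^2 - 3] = 2*u*(3*u + 2)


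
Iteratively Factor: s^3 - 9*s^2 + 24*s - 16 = (s - 4)*(s^2 - 5*s + 4) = (s - 4)*(s - 1)*(s - 4)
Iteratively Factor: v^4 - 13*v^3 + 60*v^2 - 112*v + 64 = (v - 1)*(v^3 - 12*v^2 + 48*v - 64) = (v - 4)*(v - 1)*(v^2 - 8*v + 16) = (v - 4)^2*(v - 1)*(v - 4)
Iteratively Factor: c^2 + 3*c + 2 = (c + 2)*(c + 1)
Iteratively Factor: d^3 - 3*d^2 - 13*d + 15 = (d + 3)*(d^2 - 6*d + 5) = (d - 5)*(d + 3)*(d - 1)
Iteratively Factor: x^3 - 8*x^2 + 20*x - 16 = (x - 4)*(x^2 - 4*x + 4) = (x - 4)*(x - 2)*(x - 2)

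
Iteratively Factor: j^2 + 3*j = (j + 3)*(j)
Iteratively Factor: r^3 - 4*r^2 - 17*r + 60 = (r - 3)*(r^2 - r - 20) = (r - 5)*(r - 3)*(r + 4)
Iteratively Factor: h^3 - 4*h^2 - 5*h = (h + 1)*(h^2 - 5*h) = (h - 5)*(h + 1)*(h)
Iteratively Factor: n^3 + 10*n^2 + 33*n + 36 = (n + 3)*(n^2 + 7*n + 12) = (n + 3)*(n + 4)*(n + 3)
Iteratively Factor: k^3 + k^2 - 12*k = (k)*(k^2 + k - 12) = k*(k + 4)*(k - 3)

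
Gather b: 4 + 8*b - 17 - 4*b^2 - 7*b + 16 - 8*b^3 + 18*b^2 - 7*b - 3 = -8*b^3 + 14*b^2 - 6*b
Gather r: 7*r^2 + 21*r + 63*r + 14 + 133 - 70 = 7*r^2 + 84*r + 77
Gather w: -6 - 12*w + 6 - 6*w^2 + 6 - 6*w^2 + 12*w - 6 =-12*w^2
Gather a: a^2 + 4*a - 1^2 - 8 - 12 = a^2 + 4*a - 21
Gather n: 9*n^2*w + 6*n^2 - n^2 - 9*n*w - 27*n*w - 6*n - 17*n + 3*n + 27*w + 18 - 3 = n^2*(9*w + 5) + n*(-36*w - 20) + 27*w + 15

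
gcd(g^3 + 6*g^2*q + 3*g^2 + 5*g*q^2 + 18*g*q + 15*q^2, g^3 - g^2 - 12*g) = g + 3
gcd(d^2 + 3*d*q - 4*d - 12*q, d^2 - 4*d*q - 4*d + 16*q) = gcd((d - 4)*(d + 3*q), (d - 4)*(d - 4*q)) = d - 4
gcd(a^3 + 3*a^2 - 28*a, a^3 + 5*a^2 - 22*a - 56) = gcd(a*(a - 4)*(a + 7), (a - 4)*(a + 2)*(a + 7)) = a^2 + 3*a - 28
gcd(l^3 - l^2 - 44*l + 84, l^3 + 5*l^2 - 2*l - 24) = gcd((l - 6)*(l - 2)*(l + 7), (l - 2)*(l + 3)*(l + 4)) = l - 2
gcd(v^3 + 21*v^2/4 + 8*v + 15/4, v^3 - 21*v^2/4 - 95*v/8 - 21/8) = 1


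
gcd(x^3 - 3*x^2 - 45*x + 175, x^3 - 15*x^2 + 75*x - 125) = x^2 - 10*x + 25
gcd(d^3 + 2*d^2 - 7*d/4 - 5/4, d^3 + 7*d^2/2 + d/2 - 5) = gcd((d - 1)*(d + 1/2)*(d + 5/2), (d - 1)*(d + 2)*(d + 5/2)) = d^2 + 3*d/2 - 5/2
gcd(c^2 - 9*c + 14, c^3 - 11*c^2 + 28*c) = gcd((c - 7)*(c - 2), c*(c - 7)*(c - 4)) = c - 7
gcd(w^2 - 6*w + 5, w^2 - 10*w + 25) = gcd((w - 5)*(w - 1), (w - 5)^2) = w - 5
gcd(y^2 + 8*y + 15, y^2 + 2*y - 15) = y + 5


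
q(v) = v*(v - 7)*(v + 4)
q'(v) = v*(v - 7) + v*(v + 4) + (v - 7)*(v + 4) = 3*v^2 - 6*v - 28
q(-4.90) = -52.48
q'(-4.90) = 73.43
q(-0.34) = 9.13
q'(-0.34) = -25.61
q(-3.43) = 20.39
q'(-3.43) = 27.87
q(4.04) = -96.15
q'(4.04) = -3.28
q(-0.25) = 6.80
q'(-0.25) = -26.31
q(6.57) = -29.86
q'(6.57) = 62.07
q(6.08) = -56.38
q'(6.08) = 46.42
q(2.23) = -66.27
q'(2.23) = -26.46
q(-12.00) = -1824.00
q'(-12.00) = 476.00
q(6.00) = -60.00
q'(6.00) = 44.00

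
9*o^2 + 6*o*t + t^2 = (3*o + t)^2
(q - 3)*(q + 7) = q^2 + 4*q - 21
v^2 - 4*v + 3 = (v - 3)*(v - 1)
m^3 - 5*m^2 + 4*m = m*(m - 4)*(m - 1)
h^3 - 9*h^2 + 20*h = h*(h - 5)*(h - 4)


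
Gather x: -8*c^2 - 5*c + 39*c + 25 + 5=-8*c^2 + 34*c + 30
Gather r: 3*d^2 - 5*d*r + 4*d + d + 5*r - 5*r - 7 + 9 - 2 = 3*d^2 - 5*d*r + 5*d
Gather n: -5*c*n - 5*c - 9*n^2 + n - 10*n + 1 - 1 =-5*c - 9*n^2 + n*(-5*c - 9)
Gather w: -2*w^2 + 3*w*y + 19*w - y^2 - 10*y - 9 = -2*w^2 + w*(3*y + 19) - y^2 - 10*y - 9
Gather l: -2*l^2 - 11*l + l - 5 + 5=-2*l^2 - 10*l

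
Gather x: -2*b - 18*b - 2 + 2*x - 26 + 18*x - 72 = -20*b + 20*x - 100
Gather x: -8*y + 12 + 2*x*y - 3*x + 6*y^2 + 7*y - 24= x*(2*y - 3) + 6*y^2 - y - 12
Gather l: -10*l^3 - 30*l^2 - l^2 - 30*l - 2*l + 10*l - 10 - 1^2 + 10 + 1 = -10*l^3 - 31*l^2 - 22*l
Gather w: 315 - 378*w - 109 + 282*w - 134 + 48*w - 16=56 - 48*w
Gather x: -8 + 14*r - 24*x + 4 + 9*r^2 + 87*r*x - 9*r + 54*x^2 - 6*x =9*r^2 + 5*r + 54*x^2 + x*(87*r - 30) - 4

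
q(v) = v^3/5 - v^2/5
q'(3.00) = 4.20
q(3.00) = 3.60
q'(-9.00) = 52.20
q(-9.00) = -162.00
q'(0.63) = -0.01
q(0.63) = -0.03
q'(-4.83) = 15.93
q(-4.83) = -27.20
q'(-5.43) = 19.86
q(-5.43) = -37.92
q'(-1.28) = 1.50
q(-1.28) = -0.75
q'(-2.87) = 6.09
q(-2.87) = -6.38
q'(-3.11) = 7.05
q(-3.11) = -7.95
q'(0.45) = -0.06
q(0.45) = -0.02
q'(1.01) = 0.21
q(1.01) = 0.00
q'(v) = 3*v^2/5 - 2*v/5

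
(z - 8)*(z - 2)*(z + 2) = z^3 - 8*z^2 - 4*z + 32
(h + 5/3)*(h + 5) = h^2 + 20*h/3 + 25/3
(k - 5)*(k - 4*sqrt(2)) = k^2 - 4*sqrt(2)*k - 5*k + 20*sqrt(2)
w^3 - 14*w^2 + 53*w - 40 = (w - 8)*(w - 5)*(w - 1)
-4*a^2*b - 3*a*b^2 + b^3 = b*(-4*a + b)*(a + b)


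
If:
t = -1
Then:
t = -1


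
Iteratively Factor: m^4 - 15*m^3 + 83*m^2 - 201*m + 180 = (m - 3)*(m^3 - 12*m^2 + 47*m - 60) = (m - 5)*(m - 3)*(m^2 - 7*m + 12) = (m - 5)*(m - 3)^2*(m - 4)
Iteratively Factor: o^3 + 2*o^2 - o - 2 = (o + 1)*(o^2 + o - 2) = (o + 1)*(o + 2)*(o - 1)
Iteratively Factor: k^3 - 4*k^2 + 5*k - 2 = (k - 1)*(k^2 - 3*k + 2) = (k - 2)*(k - 1)*(k - 1)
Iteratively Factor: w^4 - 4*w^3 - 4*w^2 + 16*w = (w + 2)*(w^3 - 6*w^2 + 8*w) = (w - 4)*(w + 2)*(w^2 - 2*w) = (w - 4)*(w - 2)*(w + 2)*(w)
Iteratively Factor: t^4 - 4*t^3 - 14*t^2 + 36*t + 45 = (t - 3)*(t^3 - t^2 - 17*t - 15) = (t - 3)*(t + 1)*(t^2 - 2*t - 15) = (t - 3)*(t + 1)*(t + 3)*(t - 5)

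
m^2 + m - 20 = (m - 4)*(m + 5)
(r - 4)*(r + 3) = r^2 - r - 12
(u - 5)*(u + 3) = u^2 - 2*u - 15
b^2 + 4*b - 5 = (b - 1)*(b + 5)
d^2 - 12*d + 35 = (d - 7)*(d - 5)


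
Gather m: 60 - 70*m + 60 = 120 - 70*m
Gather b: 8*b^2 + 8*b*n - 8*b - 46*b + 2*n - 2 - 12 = 8*b^2 + b*(8*n - 54) + 2*n - 14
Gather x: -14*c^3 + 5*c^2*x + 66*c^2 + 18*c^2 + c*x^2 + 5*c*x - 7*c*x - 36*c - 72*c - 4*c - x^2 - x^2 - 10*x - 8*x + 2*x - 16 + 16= -14*c^3 + 84*c^2 - 112*c + x^2*(c - 2) + x*(5*c^2 - 2*c - 16)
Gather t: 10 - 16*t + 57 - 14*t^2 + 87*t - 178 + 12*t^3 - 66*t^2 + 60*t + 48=12*t^3 - 80*t^2 + 131*t - 63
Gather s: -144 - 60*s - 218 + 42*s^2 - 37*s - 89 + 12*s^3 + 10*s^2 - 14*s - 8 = 12*s^3 + 52*s^2 - 111*s - 459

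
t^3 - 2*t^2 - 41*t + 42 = (t - 7)*(t - 1)*(t + 6)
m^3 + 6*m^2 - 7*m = m*(m - 1)*(m + 7)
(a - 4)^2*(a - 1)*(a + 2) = a^4 - 7*a^3 + 6*a^2 + 32*a - 32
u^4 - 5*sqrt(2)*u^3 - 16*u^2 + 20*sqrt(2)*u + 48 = (u - 2)*(u + 2)*(u - 6*sqrt(2))*(u + sqrt(2))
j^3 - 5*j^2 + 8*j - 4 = (j - 2)^2*(j - 1)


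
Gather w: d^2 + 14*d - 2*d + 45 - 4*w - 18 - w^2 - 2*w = d^2 + 12*d - w^2 - 6*w + 27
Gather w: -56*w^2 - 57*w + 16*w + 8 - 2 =-56*w^2 - 41*w + 6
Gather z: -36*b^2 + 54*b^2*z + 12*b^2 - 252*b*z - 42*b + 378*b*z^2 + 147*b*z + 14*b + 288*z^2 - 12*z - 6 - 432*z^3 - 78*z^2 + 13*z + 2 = -24*b^2 - 28*b - 432*z^3 + z^2*(378*b + 210) + z*(54*b^2 - 105*b + 1) - 4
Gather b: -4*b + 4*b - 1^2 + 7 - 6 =0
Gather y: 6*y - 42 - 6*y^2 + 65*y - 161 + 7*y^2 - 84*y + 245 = y^2 - 13*y + 42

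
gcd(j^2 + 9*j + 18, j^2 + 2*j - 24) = j + 6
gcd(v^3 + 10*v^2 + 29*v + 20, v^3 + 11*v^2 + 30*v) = v + 5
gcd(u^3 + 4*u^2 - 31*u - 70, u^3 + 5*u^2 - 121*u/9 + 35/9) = u + 7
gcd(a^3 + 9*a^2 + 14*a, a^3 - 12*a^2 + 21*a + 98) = a + 2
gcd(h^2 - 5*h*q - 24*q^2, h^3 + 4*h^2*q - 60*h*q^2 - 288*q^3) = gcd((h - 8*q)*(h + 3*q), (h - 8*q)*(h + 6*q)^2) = -h + 8*q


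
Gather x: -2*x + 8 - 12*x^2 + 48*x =-12*x^2 + 46*x + 8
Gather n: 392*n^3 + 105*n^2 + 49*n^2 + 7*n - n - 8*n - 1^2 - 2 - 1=392*n^3 + 154*n^2 - 2*n - 4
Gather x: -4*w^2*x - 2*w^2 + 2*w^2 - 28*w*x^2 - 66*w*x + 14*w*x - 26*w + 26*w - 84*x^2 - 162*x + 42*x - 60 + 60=x^2*(-28*w - 84) + x*(-4*w^2 - 52*w - 120)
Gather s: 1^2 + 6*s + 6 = 6*s + 7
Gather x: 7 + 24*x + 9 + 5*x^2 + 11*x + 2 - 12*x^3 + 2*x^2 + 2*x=-12*x^3 + 7*x^2 + 37*x + 18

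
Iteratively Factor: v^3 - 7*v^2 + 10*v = (v)*(v^2 - 7*v + 10) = v*(v - 5)*(v - 2)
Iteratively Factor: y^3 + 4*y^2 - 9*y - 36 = (y - 3)*(y^2 + 7*y + 12) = (y - 3)*(y + 4)*(y + 3)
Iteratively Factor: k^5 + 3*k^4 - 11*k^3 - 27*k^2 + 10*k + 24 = (k + 4)*(k^4 - k^3 - 7*k^2 + k + 6) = (k + 1)*(k + 4)*(k^3 - 2*k^2 - 5*k + 6) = (k - 3)*(k + 1)*(k + 4)*(k^2 + k - 2) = (k - 3)*(k + 1)*(k + 2)*(k + 4)*(k - 1)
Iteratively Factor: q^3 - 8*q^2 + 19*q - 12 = (q - 3)*(q^2 - 5*q + 4) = (q - 4)*(q - 3)*(q - 1)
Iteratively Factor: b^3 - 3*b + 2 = (b - 1)*(b^2 + b - 2) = (b - 1)^2*(b + 2)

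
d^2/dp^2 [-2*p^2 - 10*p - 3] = -4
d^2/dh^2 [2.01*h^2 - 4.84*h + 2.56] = 4.02000000000000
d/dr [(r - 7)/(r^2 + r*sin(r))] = (r*(r + sin(r)) + (7 - r)*(r*cos(r) + 2*r + sin(r)))/(r^2*(r + sin(r))^2)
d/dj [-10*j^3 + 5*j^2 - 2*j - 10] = -30*j^2 + 10*j - 2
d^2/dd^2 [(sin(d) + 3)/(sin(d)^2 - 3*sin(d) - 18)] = (-6*sin(d) + cos(d)^2 + 1)/(sin(d) - 6)^3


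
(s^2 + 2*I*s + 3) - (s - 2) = s^2 - s + 2*I*s + 5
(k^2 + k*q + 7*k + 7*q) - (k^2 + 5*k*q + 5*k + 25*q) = -4*k*q + 2*k - 18*q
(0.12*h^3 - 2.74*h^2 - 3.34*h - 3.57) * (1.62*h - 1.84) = 0.1944*h^4 - 4.6596*h^3 - 0.369199999999999*h^2 + 0.3622*h + 6.5688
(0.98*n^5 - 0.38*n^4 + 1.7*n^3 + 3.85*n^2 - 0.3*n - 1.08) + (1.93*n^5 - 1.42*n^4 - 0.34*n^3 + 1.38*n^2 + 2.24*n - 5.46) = 2.91*n^5 - 1.8*n^4 + 1.36*n^3 + 5.23*n^2 + 1.94*n - 6.54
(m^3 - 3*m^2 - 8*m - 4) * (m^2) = m^5 - 3*m^4 - 8*m^3 - 4*m^2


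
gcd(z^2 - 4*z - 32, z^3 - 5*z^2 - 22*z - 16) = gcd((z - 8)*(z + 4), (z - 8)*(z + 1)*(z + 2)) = z - 8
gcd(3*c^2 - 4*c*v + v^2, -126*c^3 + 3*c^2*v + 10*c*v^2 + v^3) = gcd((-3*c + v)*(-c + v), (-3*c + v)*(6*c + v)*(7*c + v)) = -3*c + v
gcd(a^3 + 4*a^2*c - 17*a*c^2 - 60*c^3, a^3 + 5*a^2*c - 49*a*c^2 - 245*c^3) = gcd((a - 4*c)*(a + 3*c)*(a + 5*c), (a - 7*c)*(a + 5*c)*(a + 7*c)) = a + 5*c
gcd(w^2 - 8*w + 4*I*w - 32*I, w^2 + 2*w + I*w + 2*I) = 1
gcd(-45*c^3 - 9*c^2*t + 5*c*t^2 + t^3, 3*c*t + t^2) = 3*c + t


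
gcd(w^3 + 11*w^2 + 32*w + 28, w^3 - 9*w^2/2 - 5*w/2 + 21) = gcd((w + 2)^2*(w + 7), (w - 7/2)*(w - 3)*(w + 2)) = w + 2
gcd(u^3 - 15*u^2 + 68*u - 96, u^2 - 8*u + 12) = 1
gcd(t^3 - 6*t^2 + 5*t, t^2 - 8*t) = t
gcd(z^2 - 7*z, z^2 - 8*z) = z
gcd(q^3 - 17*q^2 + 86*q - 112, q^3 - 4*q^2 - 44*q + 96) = q^2 - 10*q + 16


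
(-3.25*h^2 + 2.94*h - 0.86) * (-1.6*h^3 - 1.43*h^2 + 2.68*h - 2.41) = 5.2*h^5 - 0.0564999999999998*h^4 - 11.5382*h^3 + 16.9415*h^2 - 9.3902*h + 2.0726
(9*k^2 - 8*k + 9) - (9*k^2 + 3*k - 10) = 19 - 11*k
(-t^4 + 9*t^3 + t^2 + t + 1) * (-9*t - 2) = 9*t^5 - 79*t^4 - 27*t^3 - 11*t^2 - 11*t - 2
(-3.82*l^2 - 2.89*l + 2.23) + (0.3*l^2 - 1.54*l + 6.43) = -3.52*l^2 - 4.43*l + 8.66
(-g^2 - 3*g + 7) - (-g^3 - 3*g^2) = g^3 + 2*g^2 - 3*g + 7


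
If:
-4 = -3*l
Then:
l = 4/3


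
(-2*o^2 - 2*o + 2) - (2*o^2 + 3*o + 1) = -4*o^2 - 5*o + 1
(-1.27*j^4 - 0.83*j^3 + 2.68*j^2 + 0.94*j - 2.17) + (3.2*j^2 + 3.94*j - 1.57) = -1.27*j^4 - 0.83*j^3 + 5.88*j^2 + 4.88*j - 3.74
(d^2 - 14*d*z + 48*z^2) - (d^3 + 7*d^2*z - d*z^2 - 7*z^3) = -d^3 - 7*d^2*z + d^2 + d*z^2 - 14*d*z + 7*z^3 + 48*z^2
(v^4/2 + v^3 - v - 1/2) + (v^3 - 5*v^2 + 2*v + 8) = v^4/2 + 2*v^3 - 5*v^2 + v + 15/2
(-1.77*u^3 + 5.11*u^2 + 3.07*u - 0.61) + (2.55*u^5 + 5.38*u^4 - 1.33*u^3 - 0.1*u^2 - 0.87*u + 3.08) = 2.55*u^5 + 5.38*u^4 - 3.1*u^3 + 5.01*u^2 + 2.2*u + 2.47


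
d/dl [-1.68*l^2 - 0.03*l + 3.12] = -3.36*l - 0.03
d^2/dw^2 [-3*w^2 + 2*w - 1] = -6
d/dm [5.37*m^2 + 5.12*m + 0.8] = 10.74*m + 5.12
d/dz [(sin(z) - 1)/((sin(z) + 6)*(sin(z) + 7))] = (2*sin(z) + cos(z)^2 + 54)*cos(z)/((sin(z) + 6)^2*(sin(z) + 7)^2)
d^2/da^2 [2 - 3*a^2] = -6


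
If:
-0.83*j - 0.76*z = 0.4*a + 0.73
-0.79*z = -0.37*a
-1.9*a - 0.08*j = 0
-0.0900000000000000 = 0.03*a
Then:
No Solution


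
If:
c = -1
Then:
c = -1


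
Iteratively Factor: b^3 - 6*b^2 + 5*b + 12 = (b - 4)*(b^2 - 2*b - 3) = (b - 4)*(b + 1)*(b - 3)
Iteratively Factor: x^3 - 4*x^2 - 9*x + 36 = (x - 4)*(x^2 - 9) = (x - 4)*(x - 3)*(x + 3)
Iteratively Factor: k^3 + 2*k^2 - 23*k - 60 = (k + 3)*(k^2 - k - 20) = (k + 3)*(k + 4)*(k - 5)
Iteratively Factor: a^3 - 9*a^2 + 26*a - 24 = (a - 4)*(a^2 - 5*a + 6) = (a - 4)*(a - 3)*(a - 2)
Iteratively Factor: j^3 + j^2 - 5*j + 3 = (j - 1)*(j^2 + 2*j - 3) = (j - 1)*(j + 3)*(j - 1)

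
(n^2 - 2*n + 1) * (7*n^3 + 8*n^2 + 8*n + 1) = 7*n^5 - 6*n^4 - n^3 - 7*n^2 + 6*n + 1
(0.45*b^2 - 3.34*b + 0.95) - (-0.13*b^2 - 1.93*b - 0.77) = 0.58*b^2 - 1.41*b + 1.72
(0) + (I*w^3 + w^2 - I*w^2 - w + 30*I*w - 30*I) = I*w^3 + w^2 - I*w^2 - w + 30*I*w - 30*I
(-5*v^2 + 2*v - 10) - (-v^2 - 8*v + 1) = -4*v^2 + 10*v - 11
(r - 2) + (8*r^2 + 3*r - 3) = 8*r^2 + 4*r - 5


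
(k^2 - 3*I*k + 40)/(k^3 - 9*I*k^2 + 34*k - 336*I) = (k + 5*I)/(k^2 - I*k + 42)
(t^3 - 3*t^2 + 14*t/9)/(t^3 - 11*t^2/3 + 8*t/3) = (9*t^2 - 27*t + 14)/(3*(3*t^2 - 11*t + 8))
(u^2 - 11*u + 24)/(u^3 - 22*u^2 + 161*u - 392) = (u - 3)/(u^2 - 14*u + 49)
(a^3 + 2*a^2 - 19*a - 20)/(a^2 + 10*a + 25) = (a^2 - 3*a - 4)/(a + 5)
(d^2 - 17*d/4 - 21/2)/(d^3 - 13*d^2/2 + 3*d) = (4*d + 7)/(2*d*(2*d - 1))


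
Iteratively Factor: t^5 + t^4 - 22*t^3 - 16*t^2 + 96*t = (t + 4)*(t^4 - 3*t^3 - 10*t^2 + 24*t) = (t - 2)*(t + 4)*(t^3 - t^2 - 12*t) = (t - 4)*(t - 2)*(t + 4)*(t^2 + 3*t) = t*(t - 4)*(t - 2)*(t + 4)*(t + 3)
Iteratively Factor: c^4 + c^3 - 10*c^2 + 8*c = (c + 4)*(c^3 - 3*c^2 + 2*c) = (c - 1)*(c + 4)*(c^2 - 2*c) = c*(c - 1)*(c + 4)*(c - 2)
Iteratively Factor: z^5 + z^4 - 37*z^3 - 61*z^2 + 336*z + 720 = (z + 3)*(z^4 - 2*z^3 - 31*z^2 + 32*z + 240) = (z + 3)*(z + 4)*(z^3 - 6*z^2 - 7*z + 60) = (z + 3)^2*(z + 4)*(z^2 - 9*z + 20) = (z - 5)*(z + 3)^2*(z + 4)*(z - 4)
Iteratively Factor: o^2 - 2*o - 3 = (o - 3)*(o + 1)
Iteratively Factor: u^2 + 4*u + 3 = (u + 1)*(u + 3)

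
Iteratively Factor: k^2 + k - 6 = (k + 3)*(k - 2)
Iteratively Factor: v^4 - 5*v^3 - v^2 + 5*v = (v)*(v^3 - 5*v^2 - v + 5) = v*(v - 5)*(v^2 - 1) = v*(v - 5)*(v - 1)*(v + 1)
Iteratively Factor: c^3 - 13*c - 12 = (c - 4)*(c^2 + 4*c + 3) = (c - 4)*(c + 1)*(c + 3)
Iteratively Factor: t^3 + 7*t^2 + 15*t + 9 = (t + 1)*(t^2 + 6*t + 9) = (t + 1)*(t + 3)*(t + 3)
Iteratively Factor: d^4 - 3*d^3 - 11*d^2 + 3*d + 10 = (d + 2)*(d^3 - 5*d^2 - d + 5) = (d + 1)*(d + 2)*(d^2 - 6*d + 5) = (d - 1)*(d + 1)*(d + 2)*(d - 5)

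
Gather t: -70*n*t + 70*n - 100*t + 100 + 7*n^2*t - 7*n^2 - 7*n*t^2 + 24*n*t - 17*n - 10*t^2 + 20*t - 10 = -7*n^2 + 53*n + t^2*(-7*n - 10) + t*(7*n^2 - 46*n - 80) + 90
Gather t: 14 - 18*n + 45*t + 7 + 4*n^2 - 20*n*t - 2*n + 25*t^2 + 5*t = 4*n^2 - 20*n + 25*t^2 + t*(50 - 20*n) + 21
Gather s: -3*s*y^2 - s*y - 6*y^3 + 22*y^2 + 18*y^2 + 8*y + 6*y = s*(-3*y^2 - y) - 6*y^3 + 40*y^2 + 14*y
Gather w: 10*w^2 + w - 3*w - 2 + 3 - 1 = 10*w^2 - 2*w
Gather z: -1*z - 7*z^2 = -7*z^2 - z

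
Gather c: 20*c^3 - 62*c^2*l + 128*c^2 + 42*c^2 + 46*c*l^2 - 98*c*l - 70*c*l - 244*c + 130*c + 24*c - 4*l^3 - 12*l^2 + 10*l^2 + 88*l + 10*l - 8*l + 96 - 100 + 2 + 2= 20*c^3 + c^2*(170 - 62*l) + c*(46*l^2 - 168*l - 90) - 4*l^3 - 2*l^2 + 90*l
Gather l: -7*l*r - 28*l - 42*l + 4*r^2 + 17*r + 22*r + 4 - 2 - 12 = l*(-7*r - 70) + 4*r^2 + 39*r - 10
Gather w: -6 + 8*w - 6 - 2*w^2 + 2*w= -2*w^2 + 10*w - 12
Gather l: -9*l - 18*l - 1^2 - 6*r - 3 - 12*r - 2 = -27*l - 18*r - 6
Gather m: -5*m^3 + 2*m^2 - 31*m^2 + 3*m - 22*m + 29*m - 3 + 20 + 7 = -5*m^3 - 29*m^2 + 10*m + 24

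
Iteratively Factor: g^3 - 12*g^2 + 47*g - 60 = (g - 3)*(g^2 - 9*g + 20) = (g - 4)*(g - 3)*(g - 5)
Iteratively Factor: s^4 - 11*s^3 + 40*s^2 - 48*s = (s)*(s^3 - 11*s^2 + 40*s - 48) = s*(s - 4)*(s^2 - 7*s + 12) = s*(s - 4)^2*(s - 3)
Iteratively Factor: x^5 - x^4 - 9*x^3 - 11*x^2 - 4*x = (x + 1)*(x^4 - 2*x^3 - 7*x^2 - 4*x) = (x + 1)^2*(x^3 - 3*x^2 - 4*x) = (x - 4)*(x + 1)^2*(x^2 + x) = x*(x - 4)*(x + 1)^2*(x + 1)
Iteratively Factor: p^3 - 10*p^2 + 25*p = (p)*(p^2 - 10*p + 25) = p*(p - 5)*(p - 5)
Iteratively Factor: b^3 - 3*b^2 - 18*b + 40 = (b - 2)*(b^2 - b - 20) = (b - 2)*(b + 4)*(b - 5)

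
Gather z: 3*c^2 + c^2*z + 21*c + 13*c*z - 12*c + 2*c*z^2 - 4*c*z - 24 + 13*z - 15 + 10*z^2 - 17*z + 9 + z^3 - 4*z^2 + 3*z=3*c^2 + 9*c + z^3 + z^2*(2*c + 6) + z*(c^2 + 9*c - 1) - 30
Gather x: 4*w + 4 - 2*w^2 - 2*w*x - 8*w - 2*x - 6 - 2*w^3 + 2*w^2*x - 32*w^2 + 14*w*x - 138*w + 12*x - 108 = -2*w^3 - 34*w^2 - 142*w + x*(2*w^2 + 12*w + 10) - 110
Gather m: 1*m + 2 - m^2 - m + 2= 4 - m^2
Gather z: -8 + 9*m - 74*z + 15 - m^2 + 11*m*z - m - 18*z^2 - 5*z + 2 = -m^2 + 8*m - 18*z^2 + z*(11*m - 79) + 9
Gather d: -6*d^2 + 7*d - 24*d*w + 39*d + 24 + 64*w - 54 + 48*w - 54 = -6*d^2 + d*(46 - 24*w) + 112*w - 84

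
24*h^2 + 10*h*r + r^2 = (4*h + r)*(6*h + r)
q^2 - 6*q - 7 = (q - 7)*(q + 1)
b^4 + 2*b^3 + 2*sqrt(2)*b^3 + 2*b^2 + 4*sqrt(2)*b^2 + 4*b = b*(b + 2)*(b + sqrt(2))^2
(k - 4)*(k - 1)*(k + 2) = k^3 - 3*k^2 - 6*k + 8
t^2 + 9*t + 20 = (t + 4)*(t + 5)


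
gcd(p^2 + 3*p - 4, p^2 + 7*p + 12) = p + 4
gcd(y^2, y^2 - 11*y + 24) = 1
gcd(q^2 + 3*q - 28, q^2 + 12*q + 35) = q + 7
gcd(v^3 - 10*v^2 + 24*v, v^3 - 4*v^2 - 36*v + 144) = v^2 - 10*v + 24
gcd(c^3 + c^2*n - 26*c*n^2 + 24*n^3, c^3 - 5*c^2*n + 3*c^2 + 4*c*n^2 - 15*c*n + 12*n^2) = c^2 - 5*c*n + 4*n^2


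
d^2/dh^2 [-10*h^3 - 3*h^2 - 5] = -60*h - 6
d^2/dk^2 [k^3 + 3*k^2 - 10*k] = 6*k + 6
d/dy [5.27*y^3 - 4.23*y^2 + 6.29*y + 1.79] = 15.81*y^2 - 8.46*y + 6.29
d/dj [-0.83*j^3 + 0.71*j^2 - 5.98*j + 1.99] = -2.49*j^2 + 1.42*j - 5.98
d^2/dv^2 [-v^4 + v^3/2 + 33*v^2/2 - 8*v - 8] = -12*v^2 + 3*v + 33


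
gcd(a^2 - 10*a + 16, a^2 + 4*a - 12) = a - 2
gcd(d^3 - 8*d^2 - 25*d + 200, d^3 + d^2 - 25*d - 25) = d^2 - 25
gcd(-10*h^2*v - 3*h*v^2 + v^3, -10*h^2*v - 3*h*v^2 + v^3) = -10*h^2*v - 3*h*v^2 + v^3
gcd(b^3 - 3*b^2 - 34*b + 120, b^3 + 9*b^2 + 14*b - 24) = b + 6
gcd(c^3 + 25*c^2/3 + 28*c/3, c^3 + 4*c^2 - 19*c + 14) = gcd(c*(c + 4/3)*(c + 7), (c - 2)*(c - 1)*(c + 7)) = c + 7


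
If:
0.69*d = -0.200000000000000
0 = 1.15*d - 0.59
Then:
No Solution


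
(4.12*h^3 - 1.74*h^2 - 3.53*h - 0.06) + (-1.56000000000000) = 4.12*h^3 - 1.74*h^2 - 3.53*h - 1.62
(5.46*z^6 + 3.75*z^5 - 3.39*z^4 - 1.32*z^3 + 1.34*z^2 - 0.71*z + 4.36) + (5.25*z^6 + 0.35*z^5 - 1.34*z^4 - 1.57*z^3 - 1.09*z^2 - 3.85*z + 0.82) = 10.71*z^6 + 4.1*z^5 - 4.73*z^4 - 2.89*z^3 + 0.25*z^2 - 4.56*z + 5.18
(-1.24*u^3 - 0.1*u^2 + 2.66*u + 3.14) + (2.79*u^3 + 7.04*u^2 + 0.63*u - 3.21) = 1.55*u^3 + 6.94*u^2 + 3.29*u - 0.0699999999999998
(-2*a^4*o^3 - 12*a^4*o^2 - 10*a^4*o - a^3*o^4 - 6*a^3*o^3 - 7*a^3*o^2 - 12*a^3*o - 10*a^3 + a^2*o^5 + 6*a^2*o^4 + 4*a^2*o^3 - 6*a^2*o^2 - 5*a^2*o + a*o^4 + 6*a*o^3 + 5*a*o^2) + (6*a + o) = -2*a^4*o^3 - 12*a^4*o^2 - 10*a^4*o - a^3*o^4 - 6*a^3*o^3 - 7*a^3*o^2 - 12*a^3*o - 10*a^3 + a^2*o^5 + 6*a^2*o^4 + 4*a^2*o^3 - 6*a^2*o^2 - 5*a^2*o + a*o^4 + 6*a*o^3 + 5*a*o^2 + 6*a + o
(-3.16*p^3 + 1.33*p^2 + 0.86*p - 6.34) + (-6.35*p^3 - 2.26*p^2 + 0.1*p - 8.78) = -9.51*p^3 - 0.93*p^2 + 0.96*p - 15.12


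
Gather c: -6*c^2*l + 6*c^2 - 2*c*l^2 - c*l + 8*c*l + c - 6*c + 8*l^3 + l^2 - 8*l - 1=c^2*(6 - 6*l) + c*(-2*l^2 + 7*l - 5) + 8*l^3 + l^2 - 8*l - 1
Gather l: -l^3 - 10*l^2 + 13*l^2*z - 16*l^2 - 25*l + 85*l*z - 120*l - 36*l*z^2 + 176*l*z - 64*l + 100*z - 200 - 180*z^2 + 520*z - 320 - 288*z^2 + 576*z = -l^3 + l^2*(13*z - 26) + l*(-36*z^2 + 261*z - 209) - 468*z^2 + 1196*z - 520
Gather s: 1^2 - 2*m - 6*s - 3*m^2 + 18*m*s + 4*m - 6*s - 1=-3*m^2 + 2*m + s*(18*m - 12)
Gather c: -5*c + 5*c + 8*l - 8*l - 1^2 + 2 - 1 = 0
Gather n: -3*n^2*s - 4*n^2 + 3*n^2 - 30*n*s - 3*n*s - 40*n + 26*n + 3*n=n^2*(-3*s - 1) + n*(-33*s - 11)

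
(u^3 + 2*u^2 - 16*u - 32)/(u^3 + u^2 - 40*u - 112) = (u^2 - 2*u - 8)/(u^2 - 3*u - 28)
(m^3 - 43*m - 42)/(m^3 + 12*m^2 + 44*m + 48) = (m^2 - 6*m - 7)/(m^2 + 6*m + 8)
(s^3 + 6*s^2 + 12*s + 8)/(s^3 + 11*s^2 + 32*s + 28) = (s + 2)/(s + 7)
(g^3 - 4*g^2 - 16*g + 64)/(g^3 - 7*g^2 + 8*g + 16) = (g + 4)/(g + 1)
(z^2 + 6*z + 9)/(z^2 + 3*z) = (z + 3)/z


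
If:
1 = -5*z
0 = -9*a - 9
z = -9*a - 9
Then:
No Solution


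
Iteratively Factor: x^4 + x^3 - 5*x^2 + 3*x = (x)*(x^3 + x^2 - 5*x + 3) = x*(x - 1)*(x^2 + 2*x - 3) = x*(x - 1)*(x + 3)*(x - 1)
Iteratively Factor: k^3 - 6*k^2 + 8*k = (k - 2)*(k^2 - 4*k) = (k - 4)*(k - 2)*(k)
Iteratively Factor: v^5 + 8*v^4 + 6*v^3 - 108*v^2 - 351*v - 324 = (v + 3)*(v^4 + 5*v^3 - 9*v^2 - 81*v - 108) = (v - 4)*(v + 3)*(v^3 + 9*v^2 + 27*v + 27) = (v - 4)*(v + 3)^2*(v^2 + 6*v + 9) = (v - 4)*(v + 3)^3*(v + 3)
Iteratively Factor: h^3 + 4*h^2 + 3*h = (h + 3)*(h^2 + h) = h*(h + 3)*(h + 1)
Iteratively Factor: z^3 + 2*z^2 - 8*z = (z + 4)*(z^2 - 2*z) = (z - 2)*(z + 4)*(z)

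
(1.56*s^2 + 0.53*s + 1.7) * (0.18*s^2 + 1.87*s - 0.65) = 0.2808*s^4 + 3.0126*s^3 + 0.2831*s^2 + 2.8345*s - 1.105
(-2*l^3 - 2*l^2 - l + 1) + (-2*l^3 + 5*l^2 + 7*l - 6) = -4*l^3 + 3*l^2 + 6*l - 5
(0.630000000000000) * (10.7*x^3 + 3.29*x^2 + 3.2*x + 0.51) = 6.741*x^3 + 2.0727*x^2 + 2.016*x + 0.3213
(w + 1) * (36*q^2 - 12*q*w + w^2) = 36*q^2*w + 36*q^2 - 12*q*w^2 - 12*q*w + w^3 + w^2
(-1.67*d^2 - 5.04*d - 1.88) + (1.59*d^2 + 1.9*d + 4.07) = -0.0799999999999998*d^2 - 3.14*d + 2.19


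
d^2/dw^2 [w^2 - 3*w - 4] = 2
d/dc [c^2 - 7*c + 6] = 2*c - 7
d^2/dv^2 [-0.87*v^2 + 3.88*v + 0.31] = -1.74000000000000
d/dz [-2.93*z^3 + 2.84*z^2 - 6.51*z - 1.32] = -8.79*z^2 + 5.68*z - 6.51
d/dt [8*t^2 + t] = 16*t + 1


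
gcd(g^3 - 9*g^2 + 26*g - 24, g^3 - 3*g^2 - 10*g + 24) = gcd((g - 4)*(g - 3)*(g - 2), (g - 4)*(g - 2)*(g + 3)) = g^2 - 6*g + 8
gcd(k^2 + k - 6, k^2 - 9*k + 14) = k - 2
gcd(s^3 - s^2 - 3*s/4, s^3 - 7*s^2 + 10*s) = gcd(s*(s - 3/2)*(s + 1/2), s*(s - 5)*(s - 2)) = s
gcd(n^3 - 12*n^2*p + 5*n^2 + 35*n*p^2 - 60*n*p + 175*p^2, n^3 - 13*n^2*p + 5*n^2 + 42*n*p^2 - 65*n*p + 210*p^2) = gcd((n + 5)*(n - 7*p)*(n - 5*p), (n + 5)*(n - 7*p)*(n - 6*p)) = -n^2 + 7*n*p - 5*n + 35*p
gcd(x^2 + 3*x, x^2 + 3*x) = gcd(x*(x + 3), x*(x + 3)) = x^2 + 3*x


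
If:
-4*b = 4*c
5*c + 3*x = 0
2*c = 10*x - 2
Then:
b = 3/28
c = -3/28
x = 5/28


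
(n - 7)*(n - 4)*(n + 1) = n^3 - 10*n^2 + 17*n + 28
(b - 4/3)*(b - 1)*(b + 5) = b^3 + 8*b^2/3 - 31*b/3 + 20/3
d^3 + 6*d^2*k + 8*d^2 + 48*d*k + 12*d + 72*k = (d + 2)*(d + 6)*(d + 6*k)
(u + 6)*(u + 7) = u^2 + 13*u + 42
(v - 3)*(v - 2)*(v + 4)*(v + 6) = v^4 + 5*v^3 - 20*v^2 - 60*v + 144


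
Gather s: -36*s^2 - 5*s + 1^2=-36*s^2 - 5*s + 1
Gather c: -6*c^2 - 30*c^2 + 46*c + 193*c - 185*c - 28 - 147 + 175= -36*c^2 + 54*c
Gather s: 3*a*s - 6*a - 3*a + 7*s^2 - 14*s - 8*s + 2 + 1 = -9*a + 7*s^2 + s*(3*a - 22) + 3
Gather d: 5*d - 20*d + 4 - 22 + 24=6 - 15*d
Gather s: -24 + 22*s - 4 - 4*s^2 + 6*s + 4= -4*s^2 + 28*s - 24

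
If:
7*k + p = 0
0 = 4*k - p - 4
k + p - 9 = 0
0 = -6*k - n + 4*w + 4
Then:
No Solution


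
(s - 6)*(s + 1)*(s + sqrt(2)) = s^3 - 5*s^2 + sqrt(2)*s^2 - 5*sqrt(2)*s - 6*s - 6*sqrt(2)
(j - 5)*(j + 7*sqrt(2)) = j^2 - 5*j + 7*sqrt(2)*j - 35*sqrt(2)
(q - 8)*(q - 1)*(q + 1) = q^3 - 8*q^2 - q + 8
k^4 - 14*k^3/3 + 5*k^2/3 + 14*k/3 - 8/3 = (k - 4)*(k - 1)*(k - 2/3)*(k + 1)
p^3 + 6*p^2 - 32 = (p - 2)*(p + 4)^2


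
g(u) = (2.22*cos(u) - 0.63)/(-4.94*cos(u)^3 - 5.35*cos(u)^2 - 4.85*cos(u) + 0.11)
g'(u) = (2.22*cos(u) - 0.63)*(-14.82*sin(u)*cos(u)^2 - 10.7*sin(u)*cos(u) - 4.85*sin(u))/(-4.94*cos(u)^3 - 5.35*cos(u)^2 - 4.85*cos(u) + 0.11)^2 - 2.22*sin(u)/(-4.94*cos(u)^3 - 5.35*cos(u)^2 - 4.85*cos(u) + 0.11)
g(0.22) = -0.11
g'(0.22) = -0.01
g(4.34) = -1.02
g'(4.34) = -0.51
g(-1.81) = -1.13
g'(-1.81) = -1.26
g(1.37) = 0.17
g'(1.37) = 3.09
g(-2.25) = -0.89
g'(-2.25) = -0.45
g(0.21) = -0.11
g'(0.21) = -0.01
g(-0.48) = -0.11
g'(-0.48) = 0.03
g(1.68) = -1.50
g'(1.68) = 6.10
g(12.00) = -0.12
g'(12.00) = 0.03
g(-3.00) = -0.63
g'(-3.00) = -0.11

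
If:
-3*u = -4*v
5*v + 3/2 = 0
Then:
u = -2/5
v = -3/10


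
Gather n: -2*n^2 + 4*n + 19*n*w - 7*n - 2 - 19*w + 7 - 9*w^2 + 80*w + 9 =-2*n^2 + n*(19*w - 3) - 9*w^2 + 61*w + 14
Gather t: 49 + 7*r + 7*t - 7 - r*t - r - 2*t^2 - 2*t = 6*r - 2*t^2 + t*(5 - r) + 42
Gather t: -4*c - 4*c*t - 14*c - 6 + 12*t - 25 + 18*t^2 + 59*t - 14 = -18*c + 18*t^2 + t*(71 - 4*c) - 45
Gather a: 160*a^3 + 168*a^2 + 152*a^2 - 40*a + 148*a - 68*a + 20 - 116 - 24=160*a^3 + 320*a^2 + 40*a - 120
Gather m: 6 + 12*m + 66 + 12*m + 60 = 24*m + 132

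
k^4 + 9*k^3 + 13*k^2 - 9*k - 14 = (k - 1)*(k + 1)*(k + 2)*(k + 7)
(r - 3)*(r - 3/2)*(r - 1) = r^3 - 11*r^2/2 + 9*r - 9/2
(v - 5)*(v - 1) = v^2 - 6*v + 5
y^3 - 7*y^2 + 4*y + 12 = (y - 6)*(y - 2)*(y + 1)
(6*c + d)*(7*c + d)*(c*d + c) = 42*c^3*d + 42*c^3 + 13*c^2*d^2 + 13*c^2*d + c*d^3 + c*d^2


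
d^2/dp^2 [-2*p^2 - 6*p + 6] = -4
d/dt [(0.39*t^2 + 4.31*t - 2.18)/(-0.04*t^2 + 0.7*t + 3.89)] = (0.4454*t^2 + 2.8598*t + 18.2919)/(0.0016*t^4 - 0.056*t^3 + 0.1788*t^2 + 5.446*t + 15.1321)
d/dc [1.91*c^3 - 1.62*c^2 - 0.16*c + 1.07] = 5.73*c^2 - 3.24*c - 0.16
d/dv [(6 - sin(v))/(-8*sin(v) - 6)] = 27*cos(v)/(2*(4*sin(v) + 3)^2)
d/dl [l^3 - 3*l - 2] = 3*l^2 - 3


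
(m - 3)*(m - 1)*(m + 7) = m^3 + 3*m^2 - 25*m + 21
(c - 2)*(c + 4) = c^2 + 2*c - 8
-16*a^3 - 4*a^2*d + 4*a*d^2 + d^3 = (-2*a + d)*(2*a + d)*(4*a + d)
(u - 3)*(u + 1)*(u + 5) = u^3 + 3*u^2 - 13*u - 15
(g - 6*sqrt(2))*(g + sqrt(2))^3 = g^4 - 3*sqrt(2)*g^3 - 30*g^2 - 34*sqrt(2)*g - 24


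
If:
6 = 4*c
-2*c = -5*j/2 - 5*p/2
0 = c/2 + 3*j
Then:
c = 3/2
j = -1/4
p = 29/20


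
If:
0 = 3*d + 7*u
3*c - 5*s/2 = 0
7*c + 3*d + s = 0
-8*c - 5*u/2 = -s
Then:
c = 0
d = 0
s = 0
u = 0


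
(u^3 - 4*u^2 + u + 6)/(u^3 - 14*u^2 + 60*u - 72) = (u^2 - 2*u - 3)/(u^2 - 12*u + 36)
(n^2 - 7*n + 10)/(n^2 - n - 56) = (-n^2 + 7*n - 10)/(-n^2 + n + 56)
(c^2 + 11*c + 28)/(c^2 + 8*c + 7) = (c + 4)/(c + 1)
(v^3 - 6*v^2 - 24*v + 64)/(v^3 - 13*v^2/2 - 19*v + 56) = 2*(v + 4)/(2*v + 7)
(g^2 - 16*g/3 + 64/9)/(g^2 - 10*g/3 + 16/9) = (3*g - 8)/(3*g - 2)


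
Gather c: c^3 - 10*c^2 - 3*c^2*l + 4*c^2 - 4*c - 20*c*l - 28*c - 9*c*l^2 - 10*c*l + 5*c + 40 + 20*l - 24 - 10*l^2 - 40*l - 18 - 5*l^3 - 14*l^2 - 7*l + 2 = c^3 + c^2*(-3*l - 6) + c*(-9*l^2 - 30*l - 27) - 5*l^3 - 24*l^2 - 27*l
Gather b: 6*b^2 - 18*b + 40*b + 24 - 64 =6*b^2 + 22*b - 40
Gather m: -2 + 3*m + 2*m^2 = 2*m^2 + 3*m - 2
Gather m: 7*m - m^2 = -m^2 + 7*m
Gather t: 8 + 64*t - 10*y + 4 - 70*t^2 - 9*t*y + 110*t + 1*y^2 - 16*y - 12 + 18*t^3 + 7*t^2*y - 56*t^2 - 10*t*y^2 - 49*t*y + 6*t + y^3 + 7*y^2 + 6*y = 18*t^3 + t^2*(7*y - 126) + t*(-10*y^2 - 58*y + 180) + y^3 + 8*y^2 - 20*y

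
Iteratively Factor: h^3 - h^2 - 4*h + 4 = (h - 1)*(h^2 - 4) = (h - 2)*(h - 1)*(h + 2)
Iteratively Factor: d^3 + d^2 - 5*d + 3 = (d - 1)*(d^2 + 2*d - 3) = (d - 1)*(d + 3)*(d - 1)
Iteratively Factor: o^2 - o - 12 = (o + 3)*(o - 4)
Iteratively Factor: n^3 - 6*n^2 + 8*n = (n)*(n^2 - 6*n + 8) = n*(n - 4)*(n - 2)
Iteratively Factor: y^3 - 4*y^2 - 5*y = (y - 5)*(y^2 + y) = y*(y - 5)*(y + 1)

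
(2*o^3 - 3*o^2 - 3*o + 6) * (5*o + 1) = 10*o^4 - 13*o^3 - 18*o^2 + 27*o + 6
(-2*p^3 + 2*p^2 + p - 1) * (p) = -2*p^4 + 2*p^3 + p^2 - p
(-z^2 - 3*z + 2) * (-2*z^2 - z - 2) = 2*z^4 + 7*z^3 + z^2 + 4*z - 4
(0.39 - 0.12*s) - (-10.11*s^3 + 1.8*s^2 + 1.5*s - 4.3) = 10.11*s^3 - 1.8*s^2 - 1.62*s + 4.69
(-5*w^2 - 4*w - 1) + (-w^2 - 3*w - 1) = -6*w^2 - 7*w - 2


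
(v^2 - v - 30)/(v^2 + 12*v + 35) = (v - 6)/(v + 7)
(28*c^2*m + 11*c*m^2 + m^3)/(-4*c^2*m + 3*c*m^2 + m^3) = (-7*c - m)/(c - m)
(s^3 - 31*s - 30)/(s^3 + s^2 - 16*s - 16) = (s^2 - s - 30)/(s^2 - 16)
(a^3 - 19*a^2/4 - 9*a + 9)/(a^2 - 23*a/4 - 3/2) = (4*a^2 + 5*a - 6)/(4*a + 1)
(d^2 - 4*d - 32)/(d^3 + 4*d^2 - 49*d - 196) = (d - 8)/(d^2 - 49)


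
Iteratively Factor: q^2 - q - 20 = (q - 5)*(q + 4)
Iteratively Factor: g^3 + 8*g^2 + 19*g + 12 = (g + 1)*(g^2 + 7*g + 12) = (g + 1)*(g + 3)*(g + 4)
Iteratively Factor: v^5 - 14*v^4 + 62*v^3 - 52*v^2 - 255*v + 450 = (v - 5)*(v^4 - 9*v^3 + 17*v^2 + 33*v - 90) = (v - 5)*(v - 3)*(v^3 - 6*v^2 - v + 30) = (v - 5)*(v - 3)*(v + 2)*(v^2 - 8*v + 15) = (v - 5)*(v - 3)^2*(v + 2)*(v - 5)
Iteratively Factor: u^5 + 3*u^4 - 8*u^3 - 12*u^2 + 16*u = (u)*(u^4 + 3*u^3 - 8*u^2 - 12*u + 16) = u*(u - 1)*(u^3 + 4*u^2 - 4*u - 16) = u*(u - 1)*(u + 2)*(u^2 + 2*u - 8) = u*(u - 1)*(u + 2)*(u + 4)*(u - 2)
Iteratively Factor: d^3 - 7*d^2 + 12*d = (d)*(d^2 - 7*d + 12) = d*(d - 3)*(d - 4)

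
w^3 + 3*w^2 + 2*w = w*(w + 1)*(w + 2)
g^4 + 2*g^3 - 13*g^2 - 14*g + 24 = (g - 3)*(g - 1)*(g + 2)*(g + 4)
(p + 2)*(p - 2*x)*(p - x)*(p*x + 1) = p^4*x - 3*p^3*x^2 + 2*p^3*x + p^3 + 2*p^2*x^3 - 6*p^2*x^2 - 3*p^2*x + 2*p^2 + 4*p*x^3 + 2*p*x^2 - 6*p*x + 4*x^2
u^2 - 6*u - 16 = (u - 8)*(u + 2)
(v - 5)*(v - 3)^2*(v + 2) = v^4 - 9*v^3 + 17*v^2 + 33*v - 90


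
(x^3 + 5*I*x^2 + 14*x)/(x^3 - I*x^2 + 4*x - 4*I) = x*(x + 7*I)/(x^2 + I*x + 2)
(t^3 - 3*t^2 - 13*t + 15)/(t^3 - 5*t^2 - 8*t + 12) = (t^2 - 2*t - 15)/(t^2 - 4*t - 12)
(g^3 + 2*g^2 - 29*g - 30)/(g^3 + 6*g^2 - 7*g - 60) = (g^3 + 2*g^2 - 29*g - 30)/(g^3 + 6*g^2 - 7*g - 60)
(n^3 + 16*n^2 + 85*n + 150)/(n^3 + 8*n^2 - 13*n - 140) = (n^2 + 11*n + 30)/(n^2 + 3*n - 28)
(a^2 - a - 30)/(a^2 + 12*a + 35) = (a - 6)/(a + 7)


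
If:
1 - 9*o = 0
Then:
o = 1/9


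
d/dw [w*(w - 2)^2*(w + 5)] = 4*w^3 + 3*w^2 - 32*w + 20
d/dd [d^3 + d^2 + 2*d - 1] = 3*d^2 + 2*d + 2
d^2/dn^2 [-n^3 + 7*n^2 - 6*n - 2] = 14 - 6*n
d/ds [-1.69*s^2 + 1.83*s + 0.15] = 1.83 - 3.38*s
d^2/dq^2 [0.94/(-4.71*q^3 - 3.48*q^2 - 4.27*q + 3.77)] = ((26.5644*q + 6.5424)*(4.71*q^3 + 3.48*q^2 + 4.27*q - 3.77) - 0.94*(14.13*q^2 + 6.96*q + 4.27)*(28.26*q^2 + 13.92*q + 8.54))/(4.71*q^3 + 3.48*q^2 + 4.27*q - 3.77)^3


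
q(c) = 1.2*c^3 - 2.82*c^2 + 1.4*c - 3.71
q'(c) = 3.6*c^2 - 5.64*c + 1.4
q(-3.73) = -110.44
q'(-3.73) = 72.52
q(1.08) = -3.98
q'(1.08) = -0.49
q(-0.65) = -6.14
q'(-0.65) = 6.59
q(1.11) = -3.99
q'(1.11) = -0.42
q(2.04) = -2.40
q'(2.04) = 4.88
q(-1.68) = -19.71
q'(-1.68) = 21.04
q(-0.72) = -6.63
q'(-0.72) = 7.33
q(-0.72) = -6.63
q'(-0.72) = 7.33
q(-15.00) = -4709.21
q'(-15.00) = 896.00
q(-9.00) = -1119.53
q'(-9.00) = 343.76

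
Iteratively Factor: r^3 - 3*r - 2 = (r + 1)*(r^2 - r - 2) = (r + 1)^2*(r - 2)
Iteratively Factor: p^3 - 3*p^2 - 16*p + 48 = (p + 4)*(p^2 - 7*p + 12) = (p - 4)*(p + 4)*(p - 3)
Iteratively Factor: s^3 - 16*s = (s + 4)*(s^2 - 4*s) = (s - 4)*(s + 4)*(s)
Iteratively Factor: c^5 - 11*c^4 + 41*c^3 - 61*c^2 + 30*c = (c - 3)*(c^4 - 8*c^3 + 17*c^2 - 10*c) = (c - 5)*(c - 3)*(c^3 - 3*c^2 + 2*c) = c*(c - 5)*(c - 3)*(c^2 - 3*c + 2) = c*(c - 5)*(c - 3)*(c - 2)*(c - 1)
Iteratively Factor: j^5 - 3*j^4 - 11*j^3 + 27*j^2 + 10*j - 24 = (j - 2)*(j^4 - j^3 - 13*j^2 + j + 12) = (j - 4)*(j - 2)*(j^3 + 3*j^2 - j - 3) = (j - 4)*(j - 2)*(j + 1)*(j^2 + 2*j - 3) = (j - 4)*(j - 2)*(j + 1)*(j + 3)*(j - 1)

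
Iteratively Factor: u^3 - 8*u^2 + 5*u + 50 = (u - 5)*(u^2 - 3*u - 10) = (u - 5)*(u + 2)*(u - 5)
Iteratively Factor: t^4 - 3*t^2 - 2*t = (t)*(t^3 - 3*t - 2) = t*(t + 1)*(t^2 - t - 2) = t*(t - 2)*(t + 1)*(t + 1)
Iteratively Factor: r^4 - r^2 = (r - 1)*(r^3 + r^2) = r*(r - 1)*(r^2 + r) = r^2*(r - 1)*(r + 1)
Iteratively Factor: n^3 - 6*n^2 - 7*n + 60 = (n - 4)*(n^2 - 2*n - 15) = (n - 5)*(n - 4)*(n + 3)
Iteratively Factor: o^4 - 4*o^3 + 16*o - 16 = (o + 2)*(o^3 - 6*o^2 + 12*o - 8) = (o - 2)*(o + 2)*(o^2 - 4*o + 4) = (o - 2)^2*(o + 2)*(o - 2)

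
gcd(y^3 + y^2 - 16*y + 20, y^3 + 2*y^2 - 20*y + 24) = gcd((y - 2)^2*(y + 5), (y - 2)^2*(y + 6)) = y^2 - 4*y + 4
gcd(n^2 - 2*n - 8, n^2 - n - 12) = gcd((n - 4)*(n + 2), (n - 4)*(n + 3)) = n - 4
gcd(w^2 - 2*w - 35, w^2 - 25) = w + 5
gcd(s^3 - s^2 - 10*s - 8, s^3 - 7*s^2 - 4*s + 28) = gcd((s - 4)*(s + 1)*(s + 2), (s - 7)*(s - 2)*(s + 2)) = s + 2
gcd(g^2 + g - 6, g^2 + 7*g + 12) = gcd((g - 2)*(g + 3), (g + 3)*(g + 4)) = g + 3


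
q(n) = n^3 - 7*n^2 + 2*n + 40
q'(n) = 3*n^2 - 14*n + 2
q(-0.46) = 37.50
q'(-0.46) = 9.07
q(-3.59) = -103.66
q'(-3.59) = 90.92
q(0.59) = 38.95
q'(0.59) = -5.22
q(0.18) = 40.14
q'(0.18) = -0.42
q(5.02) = 0.14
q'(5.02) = 7.32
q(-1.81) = 7.52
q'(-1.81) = 37.17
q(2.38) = 18.59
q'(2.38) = -14.33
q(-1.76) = 9.35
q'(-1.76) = 35.93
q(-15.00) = -4940.00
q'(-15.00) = 887.00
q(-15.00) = -4940.00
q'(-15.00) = 887.00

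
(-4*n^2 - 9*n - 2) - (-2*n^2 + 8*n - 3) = -2*n^2 - 17*n + 1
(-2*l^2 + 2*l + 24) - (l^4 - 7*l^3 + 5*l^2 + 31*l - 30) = -l^4 + 7*l^3 - 7*l^2 - 29*l + 54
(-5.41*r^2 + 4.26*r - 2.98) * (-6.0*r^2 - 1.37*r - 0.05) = 32.46*r^4 - 18.1483*r^3 + 12.3143*r^2 + 3.8696*r + 0.149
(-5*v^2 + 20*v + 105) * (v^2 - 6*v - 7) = -5*v^4 + 50*v^3 + 20*v^2 - 770*v - 735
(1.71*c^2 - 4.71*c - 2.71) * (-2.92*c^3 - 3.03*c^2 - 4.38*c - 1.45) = -4.9932*c^5 + 8.5719*c^4 + 14.6947*c^3 + 26.3616*c^2 + 18.6993*c + 3.9295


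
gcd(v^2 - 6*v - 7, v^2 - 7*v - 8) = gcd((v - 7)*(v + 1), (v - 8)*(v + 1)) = v + 1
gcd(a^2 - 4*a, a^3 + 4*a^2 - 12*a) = a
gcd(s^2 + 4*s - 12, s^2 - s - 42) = s + 6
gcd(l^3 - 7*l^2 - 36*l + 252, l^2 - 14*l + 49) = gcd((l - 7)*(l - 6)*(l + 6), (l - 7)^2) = l - 7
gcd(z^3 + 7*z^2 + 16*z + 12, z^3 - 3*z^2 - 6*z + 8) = z + 2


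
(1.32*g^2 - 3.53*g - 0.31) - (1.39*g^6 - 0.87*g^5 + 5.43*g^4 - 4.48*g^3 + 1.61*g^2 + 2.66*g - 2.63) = -1.39*g^6 + 0.87*g^5 - 5.43*g^4 + 4.48*g^3 - 0.29*g^2 - 6.19*g + 2.32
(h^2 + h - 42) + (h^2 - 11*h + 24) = 2*h^2 - 10*h - 18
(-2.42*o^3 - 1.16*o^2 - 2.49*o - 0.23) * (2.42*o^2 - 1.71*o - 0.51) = -5.8564*o^5 + 1.331*o^4 - 2.808*o^3 + 4.2929*o^2 + 1.6632*o + 0.1173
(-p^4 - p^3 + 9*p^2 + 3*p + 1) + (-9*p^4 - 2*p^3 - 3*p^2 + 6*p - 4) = -10*p^4 - 3*p^3 + 6*p^2 + 9*p - 3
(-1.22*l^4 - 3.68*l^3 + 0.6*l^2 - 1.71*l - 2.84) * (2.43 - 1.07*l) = 1.3054*l^5 + 0.973*l^4 - 9.5844*l^3 + 3.2877*l^2 - 1.1165*l - 6.9012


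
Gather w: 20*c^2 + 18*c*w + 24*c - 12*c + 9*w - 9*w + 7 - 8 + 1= 20*c^2 + 18*c*w + 12*c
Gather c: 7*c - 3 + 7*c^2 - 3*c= 7*c^2 + 4*c - 3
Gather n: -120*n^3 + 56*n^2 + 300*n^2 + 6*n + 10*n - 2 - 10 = -120*n^3 + 356*n^2 + 16*n - 12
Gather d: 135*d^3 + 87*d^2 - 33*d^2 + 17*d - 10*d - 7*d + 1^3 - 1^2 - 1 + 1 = 135*d^3 + 54*d^2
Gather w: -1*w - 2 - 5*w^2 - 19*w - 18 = -5*w^2 - 20*w - 20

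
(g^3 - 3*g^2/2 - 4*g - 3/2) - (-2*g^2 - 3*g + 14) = g^3 + g^2/2 - g - 31/2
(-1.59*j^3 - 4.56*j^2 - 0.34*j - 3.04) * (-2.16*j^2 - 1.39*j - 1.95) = 3.4344*j^5 + 12.0597*j^4 + 10.1733*j^3 + 15.931*j^2 + 4.8886*j + 5.928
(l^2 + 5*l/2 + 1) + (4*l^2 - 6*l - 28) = 5*l^2 - 7*l/2 - 27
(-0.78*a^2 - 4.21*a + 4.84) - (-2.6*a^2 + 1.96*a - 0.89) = 1.82*a^2 - 6.17*a + 5.73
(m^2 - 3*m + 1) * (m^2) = m^4 - 3*m^3 + m^2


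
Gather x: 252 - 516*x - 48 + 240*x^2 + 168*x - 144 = 240*x^2 - 348*x + 60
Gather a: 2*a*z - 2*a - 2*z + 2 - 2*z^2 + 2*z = a*(2*z - 2) - 2*z^2 + 2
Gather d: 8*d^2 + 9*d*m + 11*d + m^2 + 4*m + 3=8*d^2 + d*(9*m + 11) + m^2 + 4*m + 3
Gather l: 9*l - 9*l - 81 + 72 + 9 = 0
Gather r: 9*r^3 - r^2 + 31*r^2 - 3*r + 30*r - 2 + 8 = 9*r^3 + 30*r^2 + 27*r + 6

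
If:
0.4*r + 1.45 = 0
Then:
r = -3.62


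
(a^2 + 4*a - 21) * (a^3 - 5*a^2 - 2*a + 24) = a^5 - a^4 - 43*a^3 + 121*a^2 + 138*a - 504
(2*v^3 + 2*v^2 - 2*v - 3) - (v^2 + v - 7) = 2*v^3 + v^2 - 3*v + 4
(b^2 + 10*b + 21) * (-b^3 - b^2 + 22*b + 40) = -b^5 - 11*b^4 - 9*b^3 + 239*b^2 + 862*b + 840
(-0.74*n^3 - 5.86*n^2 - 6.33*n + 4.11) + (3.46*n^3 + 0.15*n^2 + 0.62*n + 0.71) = 2.72*n^3 - 5.71*n^2 - 5.71*n + 4.82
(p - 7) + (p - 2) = 2*p - 9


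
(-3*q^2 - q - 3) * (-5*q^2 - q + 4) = 15*q^4 + 8*q^3 + 4*q^2 - q - 12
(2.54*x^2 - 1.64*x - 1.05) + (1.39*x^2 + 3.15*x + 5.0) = 3.93*x^2 + 1.51*x + 3.95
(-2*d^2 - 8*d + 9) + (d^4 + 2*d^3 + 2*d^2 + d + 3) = d^4 + 2*d^3 - 7*d + 12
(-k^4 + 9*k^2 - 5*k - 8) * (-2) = 2*k^4 - 18*k^2 + 10*k + 16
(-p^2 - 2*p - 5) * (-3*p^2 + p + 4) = 3*p^4 + 5*p^3 + 9*p^2 - 13*p - 20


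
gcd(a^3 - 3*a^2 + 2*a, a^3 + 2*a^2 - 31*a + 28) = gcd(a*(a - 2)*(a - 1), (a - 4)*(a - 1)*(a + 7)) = a - 1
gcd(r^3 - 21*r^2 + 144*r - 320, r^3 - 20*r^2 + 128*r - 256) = r^2 - 16*r + 64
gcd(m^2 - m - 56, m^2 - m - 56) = m^2 - m - 56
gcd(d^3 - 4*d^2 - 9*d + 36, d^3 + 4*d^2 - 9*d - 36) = d^2 - 9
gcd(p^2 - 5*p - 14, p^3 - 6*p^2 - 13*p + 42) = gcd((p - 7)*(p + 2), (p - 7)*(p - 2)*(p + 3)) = p - 7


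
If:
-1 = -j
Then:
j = 1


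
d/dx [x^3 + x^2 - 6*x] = 3*x^2 + 2*x - 6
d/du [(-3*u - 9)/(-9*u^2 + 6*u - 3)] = (-3*u^2 - 18*u + 7)/(9*u^4 - 12*u^3 + 10*u^2 - 4*u + 1)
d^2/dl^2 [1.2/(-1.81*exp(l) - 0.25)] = (0.543 - 3.93132*exp(l))*exp(l)/(1.81*exp(l) + 0.25)^3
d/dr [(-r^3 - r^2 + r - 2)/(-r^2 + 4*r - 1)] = (r^4 - 8*r^3 - 2*r + 7)/(r^4 - 8*r^3 + 18*r^2 - 8*r + 1)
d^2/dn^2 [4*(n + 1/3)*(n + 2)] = 8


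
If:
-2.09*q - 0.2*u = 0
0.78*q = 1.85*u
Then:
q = 0.00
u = 0.00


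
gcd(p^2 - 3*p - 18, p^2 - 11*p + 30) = p - 6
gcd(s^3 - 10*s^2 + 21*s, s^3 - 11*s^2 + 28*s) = s^2 - 7*s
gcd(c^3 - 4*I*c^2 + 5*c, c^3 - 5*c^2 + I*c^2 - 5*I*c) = c^2 + I*c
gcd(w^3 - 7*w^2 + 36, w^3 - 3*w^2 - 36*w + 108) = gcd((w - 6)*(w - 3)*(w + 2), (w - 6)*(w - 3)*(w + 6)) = w^2 - 9*w + 18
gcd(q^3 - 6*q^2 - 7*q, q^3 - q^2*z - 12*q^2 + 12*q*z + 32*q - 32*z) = 1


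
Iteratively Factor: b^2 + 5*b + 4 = (b + 4)*(b + 1)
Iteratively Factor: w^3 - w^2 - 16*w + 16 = (w - 1)*(w^2 - 16) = (w - 1)*(w + 4)*(w - 4)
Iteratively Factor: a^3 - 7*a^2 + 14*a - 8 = (a - 2)*(a^2 - 5*a + 4) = (a - 2)*(a - 1)*(a - 4)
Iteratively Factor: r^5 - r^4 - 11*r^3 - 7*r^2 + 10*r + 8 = (r - 1)*(r^4 - 11*r^2 - 18*r - 8) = (r - 1)*(r + 2)*(r^3 - 2*r^2 - 7*r - 4) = (r - 1)*(r + 1)*(r + 2)*(r^2 - 3*r - 4) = (r - 1)*(r + 1)^2*(r + 2)*(r - 4)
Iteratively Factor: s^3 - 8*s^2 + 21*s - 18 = (s - 3)*(s^2 - 5*s + 6) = (s - 3)*(s - 2)*(s - 3)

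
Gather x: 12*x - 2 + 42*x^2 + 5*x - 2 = 42*x^2 + 17*x - 4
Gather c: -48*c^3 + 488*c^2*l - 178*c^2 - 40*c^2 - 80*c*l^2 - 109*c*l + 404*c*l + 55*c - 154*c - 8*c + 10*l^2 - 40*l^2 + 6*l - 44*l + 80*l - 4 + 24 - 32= -48*c^3 + c^2*(488*l - 218) + c*(-80*l^2 + 295*l - 107) - 30*l^2 + 42*l - 12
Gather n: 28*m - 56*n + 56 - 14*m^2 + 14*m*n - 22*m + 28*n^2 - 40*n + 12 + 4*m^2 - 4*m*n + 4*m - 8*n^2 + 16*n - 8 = -10*m^2 + 10*m + 20*n^2 + n*(10*m - 80) + 60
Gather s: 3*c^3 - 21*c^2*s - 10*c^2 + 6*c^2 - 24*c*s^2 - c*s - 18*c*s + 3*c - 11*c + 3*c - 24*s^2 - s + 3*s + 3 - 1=3*c^3 - 4*c^2 - 5*c + s^2*(-24*c - 24) + s*(-21*c^2 - 19*c + 2) + 2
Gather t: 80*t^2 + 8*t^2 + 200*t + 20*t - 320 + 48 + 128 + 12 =88*t^2 + 220*t - 132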